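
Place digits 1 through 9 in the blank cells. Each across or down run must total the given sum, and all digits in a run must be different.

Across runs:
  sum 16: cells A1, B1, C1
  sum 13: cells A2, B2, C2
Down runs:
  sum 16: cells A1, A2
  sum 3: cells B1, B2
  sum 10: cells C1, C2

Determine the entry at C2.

16 in 2 cells must be {7,9}; 3 in 2 cells must be {1,2}.
Nothing is forced directly, so branch on B1, whose candidates are 1 or 2. If B1 = 2: that forces A1 = 9, after which C1 would have to be in {5} for the 16 across but in {1,2,3,4,6,7,8,9} for the 10 down — contradiction. So B1 = 1.
B2 = 3 − 1 = 2 completes the 3 down.
Given what's placed, A2 must be 7 to fit the 13 across and 16 down.
C2 = 13 − 9 = 4 completes the 13 across.
A1 = 16 − 7 = 9 completes the 16 down.
C1 = 16 − 10 = 6 completes the 16 across.

4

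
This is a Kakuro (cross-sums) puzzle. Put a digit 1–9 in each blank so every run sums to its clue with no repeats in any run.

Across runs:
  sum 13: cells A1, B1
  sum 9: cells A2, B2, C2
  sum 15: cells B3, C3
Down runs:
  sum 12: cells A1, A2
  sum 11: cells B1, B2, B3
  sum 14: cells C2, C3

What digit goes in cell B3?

6

Nothing is forced directly, so branch on C2, whose candidates are 5 or 6. If C2 = 6: then A2 would have to be in {1,2} for the 9 across but in {3,4,5,7,8,9} for the 12 down — contradiction. So C2 = 5.
A2 = 3: the only remaining digit allowed by both the 9 across and the 12 down.
B2 = 9 − 8 = 1 completes the 9 across.
C3 = 14 − 5 = 9 completes the 14 down.
A1 = 12 − 3 = 9 completes the 12 down.
B1 = 13 − 9 = 4 completes the 13 across.
B3 = 15 − 9 = 6 completes the 15 across.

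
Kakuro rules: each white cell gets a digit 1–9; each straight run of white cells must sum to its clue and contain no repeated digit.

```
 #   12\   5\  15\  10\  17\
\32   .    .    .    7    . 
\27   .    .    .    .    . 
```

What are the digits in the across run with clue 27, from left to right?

7 2 6 3 9

17 in 2 cells must be {8,9}.
R2C4 = 10 − 7 = 3 completes the 10 down.
No cell is forced outright now. R1C2 can only be 2 or 3 (the digits allowed by both its 32 across and its 5 down). If R1C2 = 2: then R2C2 would have to be in {1,2,4,5,6,7,8,9} for the 27 across but in {3} for the 5 down — contradiction. So R1C2 = 3.
R2C2 = 5 − 3 = 2 completes the 5 down.
Nothing is forced directly, so branch on R1C3, whose candidates are 8 or 9. If R1C3 = 8: that forces R1C5 = 9, R2C3 = 7, after which R2C5 would have to be in {6,9} for the 27 across but in {8} for the 17 down — contradiction. So R1C3 = 9.
R1C5 = 8: the only remaining digit allowed by both the 32 across and the 17 down.
R2C3 = 15 − 9 = 6 completes the 15 down.
R2C5 = 17 − 8 = 9 completes the 17 down.
R1C1 = 32 − 27 = 5 completes the 32 across.
R2C1 = 27 − 20 = 7 completes the 27 across.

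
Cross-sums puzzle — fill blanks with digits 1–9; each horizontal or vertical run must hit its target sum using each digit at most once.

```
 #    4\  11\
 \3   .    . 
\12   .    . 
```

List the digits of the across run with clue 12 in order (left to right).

3 in 2 cells must be {1,2}; 4 in 2 cells must be {1,3}.
The 3 across and the 4 down share only 1, so R1C1 = 1.
R1C2 = 3 − 1 = 2 completes the 3 across.
R2C1 = 4 − 1 = 3 completes the 4 down.
R2C2 = 12 − 3 = 9 completes the 12 across.

3, 9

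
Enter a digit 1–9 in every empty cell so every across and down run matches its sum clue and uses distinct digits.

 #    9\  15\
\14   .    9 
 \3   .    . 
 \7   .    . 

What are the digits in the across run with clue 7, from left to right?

3, 4

3 in 2 cells must be {1,2}.
R1C1 = 14 − 9 = 5 completes the 14 across.
Given what's placed, R2C1 must be 1 to fit the 3 across and 9 down.
R2C2 = 3 − 1 = 2 completes the 3 across.
R3C1 = 9 − 6 = 3 completes the 9 down.
R3C2 = 7 − 3 = 4 completes the 7 across.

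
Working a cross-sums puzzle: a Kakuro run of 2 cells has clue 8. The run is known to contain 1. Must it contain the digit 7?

Yes

The only way to make 8 from 2 distinct digits under that restriction is {1,7}, which contains 7.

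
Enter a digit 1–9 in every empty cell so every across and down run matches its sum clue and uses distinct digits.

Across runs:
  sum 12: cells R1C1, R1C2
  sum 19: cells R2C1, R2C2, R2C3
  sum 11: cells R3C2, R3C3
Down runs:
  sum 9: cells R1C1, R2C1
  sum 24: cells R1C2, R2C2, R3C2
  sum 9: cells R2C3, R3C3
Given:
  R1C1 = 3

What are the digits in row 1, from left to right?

24 in 3 cells must be {7,8,9}.
R1C2 = 12 − 3 = 9 completes the 12 across.
R2C1 = 9 − 3 = 6 completes the 9 down.
R2C2 = 8: the only remaining digit allowed by both the 19 across and the 24 down.
R2C3 = 19 − 14 = 5 completes the 19 across.
R3C2 = 24 − 17 = 7 completes the 24 down.
R3C3 = 11 − 7 = 4 completes the 11 across.

3, 9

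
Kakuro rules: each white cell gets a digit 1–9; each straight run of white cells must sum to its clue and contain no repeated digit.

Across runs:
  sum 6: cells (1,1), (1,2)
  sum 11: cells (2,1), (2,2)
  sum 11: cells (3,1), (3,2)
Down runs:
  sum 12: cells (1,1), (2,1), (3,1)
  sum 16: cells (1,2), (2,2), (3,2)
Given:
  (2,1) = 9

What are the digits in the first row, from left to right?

1 5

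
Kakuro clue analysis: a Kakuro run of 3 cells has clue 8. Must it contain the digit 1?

Every partition of 8 into 3 distinct digits includes 1: {1,2,5}, {1,3,4}.

Yes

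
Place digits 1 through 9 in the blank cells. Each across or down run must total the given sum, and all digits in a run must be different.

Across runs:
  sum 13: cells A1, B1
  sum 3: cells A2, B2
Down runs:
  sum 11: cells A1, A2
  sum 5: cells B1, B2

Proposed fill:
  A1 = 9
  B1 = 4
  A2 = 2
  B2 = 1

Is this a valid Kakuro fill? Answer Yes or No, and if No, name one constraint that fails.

Across: 9+4=13; 2+1=3. Down: 9+2=11; 4+1=5. No digit repeats within any run.

Yes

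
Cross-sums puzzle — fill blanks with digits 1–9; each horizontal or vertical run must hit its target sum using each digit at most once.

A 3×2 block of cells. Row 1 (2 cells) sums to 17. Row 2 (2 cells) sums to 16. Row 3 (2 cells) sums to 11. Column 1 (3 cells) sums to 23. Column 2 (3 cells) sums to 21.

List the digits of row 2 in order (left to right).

9 7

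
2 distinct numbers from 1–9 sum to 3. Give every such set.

2 distinct digits from 1–9 sum between 3 and 17.
Only one set works: {1,2}.

{1,2}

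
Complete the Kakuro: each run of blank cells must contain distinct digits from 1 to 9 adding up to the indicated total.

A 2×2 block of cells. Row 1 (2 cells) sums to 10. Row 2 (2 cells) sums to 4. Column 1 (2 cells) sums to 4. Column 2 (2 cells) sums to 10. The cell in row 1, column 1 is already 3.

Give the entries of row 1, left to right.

3 7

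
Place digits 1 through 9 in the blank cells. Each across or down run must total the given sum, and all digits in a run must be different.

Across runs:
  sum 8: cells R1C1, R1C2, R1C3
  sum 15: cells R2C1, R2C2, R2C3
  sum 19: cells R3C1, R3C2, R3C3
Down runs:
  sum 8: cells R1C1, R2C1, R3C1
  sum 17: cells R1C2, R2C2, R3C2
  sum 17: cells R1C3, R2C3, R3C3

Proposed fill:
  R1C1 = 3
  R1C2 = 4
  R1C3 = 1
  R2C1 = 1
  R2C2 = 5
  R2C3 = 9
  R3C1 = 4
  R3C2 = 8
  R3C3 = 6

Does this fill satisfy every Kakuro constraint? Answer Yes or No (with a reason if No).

No — the down run R1C3–R3C3 sums to 16, not 17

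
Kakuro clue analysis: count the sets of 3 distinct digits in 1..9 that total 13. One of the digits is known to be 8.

2

3 distinct digits from 1–9 sum between 6 and 24.
Keeping only sets containing 8.
Enumerating: {1,4,8}, {2,3,8}.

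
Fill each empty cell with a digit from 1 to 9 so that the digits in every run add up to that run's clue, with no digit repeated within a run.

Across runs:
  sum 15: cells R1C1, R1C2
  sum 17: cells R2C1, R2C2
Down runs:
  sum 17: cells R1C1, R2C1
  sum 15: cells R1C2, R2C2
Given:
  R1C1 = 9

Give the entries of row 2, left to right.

8 9

17 in 2 cells must be {8,9}.
R1C2 = 15 − 9 = 6 completes the 15 across.
R2C1 = 17 − 9 = 8 completes the 17 down.
R2C2 = 17 − 8 = 9 completes the 17 across.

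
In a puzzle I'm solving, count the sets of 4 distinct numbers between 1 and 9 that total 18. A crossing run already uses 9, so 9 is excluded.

4 distinct digits from 1–9 sum between 10 and 30.
Dropping sets that contain 9.

8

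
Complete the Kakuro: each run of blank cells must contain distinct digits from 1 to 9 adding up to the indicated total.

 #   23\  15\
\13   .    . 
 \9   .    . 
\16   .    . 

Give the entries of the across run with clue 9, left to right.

16 in 2 cells must be {7,9}; 23 in 3 cells must be {6,8,9}.
The 16 across and the 23 down share only 9, so R3C1 = 9.
R3C2 = 16 − 9 = 7 completes the 16 across.
Nothing is forced directly, so branch on R1C1, whose candidates are 6 or 8. If R1C1 = 6: then R1C2 would have to be in {7} for the 13 across but in {2,3,5,6} for the 15 down — contradiction. So R1C1 = 8.
R1C2 = 13 − 8 = 5 completes the 13 across.
R2C1 = 23 − 17 = 6 completes the 23 down.
R2C2 = 9 − 6 = 3 completes the 9 across.

6 3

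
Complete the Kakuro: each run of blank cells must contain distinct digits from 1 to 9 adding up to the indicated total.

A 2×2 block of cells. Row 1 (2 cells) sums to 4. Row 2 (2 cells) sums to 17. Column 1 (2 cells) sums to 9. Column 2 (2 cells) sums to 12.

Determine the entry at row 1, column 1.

4 in 2 cells must be {1,3}; 17 in 2 cells must be {8,9}.
The 4 across and the 12 down share only 3, so (1,2) = 3.
The 17 across and the 9 down share only 8, so (2,1) = 8.
(2,2) = 17 − 8 = 9 completes the 17 across.
(1,1) = 4 − 3 = 1 completes the 4 across.

1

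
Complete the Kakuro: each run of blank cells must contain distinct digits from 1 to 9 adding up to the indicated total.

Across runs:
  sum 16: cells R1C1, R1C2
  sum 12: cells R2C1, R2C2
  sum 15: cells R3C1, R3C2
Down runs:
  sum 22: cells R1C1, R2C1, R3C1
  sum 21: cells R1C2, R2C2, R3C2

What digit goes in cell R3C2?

16 in 2 cells must be {7,9}.
Nothing is forced directly, so branch on R1C1, whose candidates are 7 or 9. If R1C1 = 7: that forces R1C2 = 9, R2C1 = 9, after which R2C2 would have to be in {3} for the 12 across but in {4,5,7,8} for the 21 down — contradiction. So R1C1 = 9.
R1C2 = 16 − 9 = 7 completes the 16 across.
Nothing is forced directly, so branch on R2C1, whose candidates are 5 or 7 or 8. If R2C1 = 5: then R2C2 would have to be in {7} for the 12 across but in {5,6,8,9} for the 21 down — contradiction. If R2C1 = 8: then R2C2 would have to be in {4} for the 12 across but in {5,6,8,9} for the 21 down — contradiction. So R2C1 = 7.
R2C2 = 12 − 7 = 5 completes the 12 across.
R3C1 = 22 − 16 = 6 completes the 22 down.
R3C2 = 15 − 6 = 9 completes the 15 across.

9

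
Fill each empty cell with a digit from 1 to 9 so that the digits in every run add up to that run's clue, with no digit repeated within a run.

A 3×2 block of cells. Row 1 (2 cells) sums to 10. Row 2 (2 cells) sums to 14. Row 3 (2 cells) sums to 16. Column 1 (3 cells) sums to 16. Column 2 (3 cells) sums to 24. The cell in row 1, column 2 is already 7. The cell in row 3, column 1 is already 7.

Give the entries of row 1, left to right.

16 in 2 cells must be {7,9}; 24 in 3 cells must be {7,8,9}.
(1,1) = 10 − 7 = 3 completes the 10 across.
(2,1) = 16 − 10 = 6 completes the 16 down.
(2,2) = 14 − 6 = 8 completes the 14 across.
(3,2) = 16 − 7 = 9 completes the 16 across.

3 7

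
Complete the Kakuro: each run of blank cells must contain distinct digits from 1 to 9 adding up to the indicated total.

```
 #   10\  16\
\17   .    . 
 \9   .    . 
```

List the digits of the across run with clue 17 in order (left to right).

17 in 2 cells must be {8,9}; 16 in 2 cells must be {7,9}.
The 17 across and the 16 down share only 9, so R1C2 = 9.
R2C2 = 16 − 9 = 7 completes the 16 down.
R1C1 = 17 − 9 = 8 completes the 17 across.
R2C1 = 9 − 7 = 2 completes the 9 across.

8 9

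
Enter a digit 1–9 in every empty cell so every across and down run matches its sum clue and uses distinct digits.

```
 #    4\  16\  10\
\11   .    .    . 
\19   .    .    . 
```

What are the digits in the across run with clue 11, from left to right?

1 7 3

4 in 2 cells must be {1,3}; 16 in 2 cells must be {7,9}.
The 11 across and the 16 down share only 7, so R1C2 = 7.
The 19 across and the 4 down share only 3, so R2C1 = 3.
R2C2 = 16 − 7 = 9 completes the 16 down.
R2C3 = 19 − 12 = 7 completes the 19 across.
R1C1 = 4 − 3 = 1 completes the 4 down.
R1C3 = 11 − 8 = 3 completes the 11 across.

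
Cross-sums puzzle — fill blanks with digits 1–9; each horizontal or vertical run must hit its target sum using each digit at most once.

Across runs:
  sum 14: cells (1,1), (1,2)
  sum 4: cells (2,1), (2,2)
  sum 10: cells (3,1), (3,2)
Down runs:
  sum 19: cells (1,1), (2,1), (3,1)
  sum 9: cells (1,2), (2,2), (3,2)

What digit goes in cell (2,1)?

3

4 in 2 cells must be {1,3}.
The 4 across and the 19 down share only 3, so (2,1) = 3.
(2,2) = 4 − 3 = 1 completes the 4 across.
Given what's placed, (1,1) must be 9 to fit the 14 across and 19 down.
(1,2) = 14 − 9 = 5 completes the 14 across.
(3,1) = 19 − 12 = 7 completes the 19 down.
(3,2) = 10 − 7 = 3 completes the 10 across.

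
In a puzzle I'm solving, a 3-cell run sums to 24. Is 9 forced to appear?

The only way to make 24 from 3 distinct digits is {7,8,9}, which contains 9.

Yes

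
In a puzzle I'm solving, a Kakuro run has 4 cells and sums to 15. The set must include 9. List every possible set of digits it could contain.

{1,2,3,9}

4 distinct digits from 1–9 sum between 10 and 30.
Keeping only sets containing 9.
Only one set works: {1,2,3,9}.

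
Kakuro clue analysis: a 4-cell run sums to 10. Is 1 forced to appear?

The only way to make 10 from 4 distinct digits is {1,2,3,4}, which contains 1.

Yes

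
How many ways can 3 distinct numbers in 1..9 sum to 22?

2

3 distinct digits from 1–9 sum between 6 and 24.
Enumerating: {5,8,9}, {6,7,9}.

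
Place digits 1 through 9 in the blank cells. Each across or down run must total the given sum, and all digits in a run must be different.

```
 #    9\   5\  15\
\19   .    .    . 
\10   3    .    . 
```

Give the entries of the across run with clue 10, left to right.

R1C1 = 9 − 3 = 6 completes the 9 down.
Given what's placed, R1C2 must be 4 to fit the 19 across and 5 down.
R1C3 = 19 − 10 = 9 completes the 19 across.
R2C2 = 5 − 4 = 1 completes the 5 down.
R2C3 = 10 − 4 = 6 completes the 10 across.

3 1 6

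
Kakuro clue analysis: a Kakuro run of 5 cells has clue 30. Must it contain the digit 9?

No

Counterexample: {4,5,6,7,8} sums to 30 without using 9.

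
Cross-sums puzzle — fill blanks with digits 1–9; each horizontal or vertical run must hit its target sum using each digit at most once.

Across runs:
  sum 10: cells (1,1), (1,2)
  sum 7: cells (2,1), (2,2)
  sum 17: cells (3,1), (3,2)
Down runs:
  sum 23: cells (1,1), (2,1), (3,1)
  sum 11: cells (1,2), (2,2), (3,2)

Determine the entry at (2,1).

17 in 2 cells must be {8,9}; 23 in 3 cells must be {6,8,9}.
The 7 across and the 23 down share only 6, so (2,1) = 6.
(2,2) = 7 − 6 = 1 completes the 7 across.
Given what's placed, (3,2) must be 8 to fit the 17 across and 11 down.
(1,2) = 11 − 9 = 2 completes the 11 down.
(3,1) = 17 − 8 = 9 completes the 17 across.
(1,1) = 10 − 2 = 8 completes the 10 across.

6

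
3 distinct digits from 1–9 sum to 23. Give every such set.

3 distinct digits from 1–9 sum between 6 and 24.
Only one set works: {6,8,9}.

{6,8,9}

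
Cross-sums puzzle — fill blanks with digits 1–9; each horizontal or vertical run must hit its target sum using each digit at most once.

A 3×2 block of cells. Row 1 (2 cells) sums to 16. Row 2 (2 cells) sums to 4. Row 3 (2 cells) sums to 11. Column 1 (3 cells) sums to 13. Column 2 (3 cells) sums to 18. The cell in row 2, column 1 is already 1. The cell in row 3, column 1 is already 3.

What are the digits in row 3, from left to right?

3 8

16 in 2 cells must be {7,9}; 4 in 2 cells must be {1,3}.
(1,1) = 13 − 4 = 9 completes the 13 down.
(1,2) = 16 − 9 = 7 completes the 16 across.
(2,2) = 4 − 1 = 3 completes the 4 across.
(3,2) = 11 − 3 = 8 completes the 11 across.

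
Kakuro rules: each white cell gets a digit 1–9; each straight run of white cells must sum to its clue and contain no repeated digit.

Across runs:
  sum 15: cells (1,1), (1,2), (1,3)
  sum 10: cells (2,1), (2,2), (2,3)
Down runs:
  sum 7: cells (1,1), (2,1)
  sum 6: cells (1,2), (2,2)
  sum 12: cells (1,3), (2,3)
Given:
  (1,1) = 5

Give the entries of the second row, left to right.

2 5 3

(2,1) = 7 − 5 = 2 completes the 7 down.
Nothing is forced directly, so branch on (2,2), whose candidates are 1 or 5. If (2,2) = 1: then (1,2) would have to be in {1,2,3,4,6,7,8,9} for the 15 across but in {5} for the 6 down — contradiction. So (2,2) = 5.
(1,2) = 6 − 5 = 1 completes the 6 down.
(1,3) = 15 − 6 = 9 completes the 15 across.
(2,3) = 10 − 7 = 3 completes the 10 across.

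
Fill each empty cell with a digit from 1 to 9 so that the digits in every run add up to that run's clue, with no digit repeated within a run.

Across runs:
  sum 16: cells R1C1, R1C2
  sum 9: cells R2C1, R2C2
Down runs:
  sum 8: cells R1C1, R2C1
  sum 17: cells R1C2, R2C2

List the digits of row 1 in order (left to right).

16 in 2 cells must be {7,9}; 17 in 2 cells must be {8,9}.
The 16 across and the 8 down share only 7, so R1C1 = 7.
R1C2 = 16 − 7 = 9 completes the 16 across.
R2C1 = 8 − 7 = 1 completes the 8 down.
R2C2 = 9 − 1 = 8 completes the 9 across.

7 9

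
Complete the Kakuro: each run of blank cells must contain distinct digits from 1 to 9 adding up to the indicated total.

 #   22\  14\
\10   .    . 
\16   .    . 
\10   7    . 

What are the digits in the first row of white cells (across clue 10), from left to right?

6, 4

16 in 2 cells must be {7,9}.
R2C1 = 9: the only remaining digit allowed by both the 16 across and the 22 down.
R2C2 = 16 − 9 = 7 completes the 16 across.
R3C2 = 10 − 7 = 3 completes the 10 across.
R1C1 = 22 − 16 = 6 completes the 22 down.
R1C2 = 10 − 6 = 4 completes the 10 across.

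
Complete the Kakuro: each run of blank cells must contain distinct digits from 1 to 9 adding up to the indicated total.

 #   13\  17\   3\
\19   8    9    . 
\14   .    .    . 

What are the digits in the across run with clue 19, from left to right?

8, 9, 2

17 in 2 cells must be {8,9}; 3 in 2 cells must be {1,2}.
R1C3 = 19 − 17 = 2 completes the 19 across.
R2C1 = 13 − 8 = 5 completes the 13 down.
R2C2 = 17 − 9 = 8 completes the 17 down.
R2C3 = 14 − 13 = 1 completes the 14 across.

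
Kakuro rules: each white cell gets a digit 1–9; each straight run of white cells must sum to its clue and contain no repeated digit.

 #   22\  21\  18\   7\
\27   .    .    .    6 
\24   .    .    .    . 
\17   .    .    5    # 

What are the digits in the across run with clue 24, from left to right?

9, 8, 6, 1

R2C4 = 7 − 6 = 1 completes the 7 down.
Nothing is forced directly, so branch on R3C1, whose candidates are 8 or 9. If R3C1 = 9: then R3C2 would have to be in {3} for the 17 across but in {4,5,6,7,8,9} for the 21 down — contradiction. So R3C1 = 8.
R2C1 = 9: the only remaining digit allowed by both the 24 across and the 22 down.
Given what's placed, R2C3 must be 6 to fit the 24 across and 18 down.
R3C2 = 17 − 13 = 4 completes the 17 across.
R1C1 = 22 − 17 = 5 completes the 22 down.
Given what's placed, R1C2 must be 9 to fit the 27 across and 21 down.
R1C3 = 27 − 20 = 7 completes the 27 across.
R2C2 = 24 − 16 = 8 completes the 24 across.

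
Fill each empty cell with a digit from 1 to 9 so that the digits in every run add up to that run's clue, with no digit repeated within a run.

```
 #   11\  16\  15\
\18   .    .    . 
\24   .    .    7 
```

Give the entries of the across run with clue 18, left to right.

24 in 3 cells must be {7,8,9}; 16 in 2 cells must be {7,9}.
R1C3 = 15 − 7 = 8 completes the 15 down.
Given what's placed, R2C2 must be 9 to fit the 24 across and 16 down.
R1C2 = 16 − 9 = 7 completes the 16 down.
R2C1 = 24 − 16 = 8 completes the 24 across.
R1C1 = 18 − 15 = 3 completes the 18 across.

3, 7, 8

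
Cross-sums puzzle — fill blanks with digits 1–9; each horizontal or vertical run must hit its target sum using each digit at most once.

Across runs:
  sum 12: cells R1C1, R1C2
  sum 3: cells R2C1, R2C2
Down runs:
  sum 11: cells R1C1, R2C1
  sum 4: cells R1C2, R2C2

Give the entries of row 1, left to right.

3 in 2 cells must be {1,2}; 4 in 2 cells must be {1,3}.
The 12 across and the 4 down share only 3, so R1C2 = 3.
The 3 across and the 11 down share only 2, so R2C1 = 2.
R2C2 = 3 − 2 = 1 completes the 3 across.
R1C1 = 12 − 3 = 9 completes the 12 across.

9, 3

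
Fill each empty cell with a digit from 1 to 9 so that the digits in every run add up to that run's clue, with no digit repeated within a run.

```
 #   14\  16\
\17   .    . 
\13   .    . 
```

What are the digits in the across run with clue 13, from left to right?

17 in 2 cells must be {8,9}; 16 in 2 cells must be {7,9}.
The 17 across and the 16 down share only 9, so R1C2 = 9.
R2C2 = 16 − 9 = 7 completes the 16 down.
R1C1 = 17 − 9 = 8 completes the 17 across.
R2C1 = 13 − 7 = 6 completes the 13 across.

6 7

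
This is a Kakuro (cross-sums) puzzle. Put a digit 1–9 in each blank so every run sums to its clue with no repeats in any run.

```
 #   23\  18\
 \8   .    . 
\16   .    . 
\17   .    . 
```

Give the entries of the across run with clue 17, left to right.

16 in 2 cells must be {7,9}; 17 in 2 cells must be {8,9}; 23 in 3 cells must be {6,8,9}.
The 8 across and the 23 down share only 6, so R1C1 = 6.
R1C2 = 8 − 6 = 2 completes the 8 across.
Given what's placed, R2C1 must be 9 to fit the 16 across and 23 down.
R2C2 = 16 − 9 = 7 completes the 16 across.
R3C1 = 23 − 15 = 8 completes the 23 down.
R3C2 = 17 − 8 = 9 completes the 17 across.

8 9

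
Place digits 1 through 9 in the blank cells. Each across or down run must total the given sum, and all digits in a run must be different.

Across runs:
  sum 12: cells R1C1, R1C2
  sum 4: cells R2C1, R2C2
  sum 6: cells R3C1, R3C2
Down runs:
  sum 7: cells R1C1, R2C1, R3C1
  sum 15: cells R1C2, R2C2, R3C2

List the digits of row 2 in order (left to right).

1, 3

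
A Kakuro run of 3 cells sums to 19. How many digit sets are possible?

3 distinct digits from 1–9 sum between 6 and 24.
Enumerating: {2,8,9}, {3,7,9}, {4,6,9}, {4,7,8}, {5,6,8}.

5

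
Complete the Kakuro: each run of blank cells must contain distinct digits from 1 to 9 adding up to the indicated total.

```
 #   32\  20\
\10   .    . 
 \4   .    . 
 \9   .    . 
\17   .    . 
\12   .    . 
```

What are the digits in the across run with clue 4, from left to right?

3 1

4 in 2 cells must be {1,3}; 17 in 2 cells must be {8,9}.
Only 3 fits R2C1 under both its across sum 4 and down sum 32.
R2C2 = 4 − 3 = 1 completes the 4 across.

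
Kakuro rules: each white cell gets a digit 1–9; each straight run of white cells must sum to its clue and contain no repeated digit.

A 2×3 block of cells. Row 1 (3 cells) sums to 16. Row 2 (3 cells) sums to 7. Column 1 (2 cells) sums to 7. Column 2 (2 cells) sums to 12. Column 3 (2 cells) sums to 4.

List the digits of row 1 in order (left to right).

5 8 3

7 in 3 cells must be {1,2,4}; 4 in 2 cells must be {1,3}.
The 7 across and the 12 down share only 4, so (2,2) = 4.
Given what's placed, (2,3) must be 1 to fit the 7 across and 4 down.
(1,2) = 12 − 4 = 8 completes the 12 down.
(1,3) = 4 − 1 = 3 completes the 4 down.
(2,1) = 7 − 5 = 2 completes the 7 across.
(1,1) = 16 − 11 = 5 completes the 16 across.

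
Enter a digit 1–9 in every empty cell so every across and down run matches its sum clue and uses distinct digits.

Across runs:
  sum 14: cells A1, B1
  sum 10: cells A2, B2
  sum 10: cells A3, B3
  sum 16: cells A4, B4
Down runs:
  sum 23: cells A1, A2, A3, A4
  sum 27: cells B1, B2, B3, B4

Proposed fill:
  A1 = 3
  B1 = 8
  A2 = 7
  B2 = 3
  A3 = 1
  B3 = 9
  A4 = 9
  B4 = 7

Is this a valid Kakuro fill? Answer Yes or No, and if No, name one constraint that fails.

No — the across run A1–B1 sums to 11, not 14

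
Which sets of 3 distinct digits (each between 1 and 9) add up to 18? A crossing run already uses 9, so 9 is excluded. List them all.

{3,7,8}; {4,6,8}; {5,6,7}

3 distinct digits from 1–9 sum between 6 and 24.
Dropping sets that contain 9.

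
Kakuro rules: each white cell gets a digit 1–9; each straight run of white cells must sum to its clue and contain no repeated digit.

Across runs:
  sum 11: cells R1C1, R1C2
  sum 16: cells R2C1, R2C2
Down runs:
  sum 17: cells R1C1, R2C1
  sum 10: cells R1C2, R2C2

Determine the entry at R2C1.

16 in 2 cells must be {7,9}; 17 in 2 cells must be {8,9}.
The 16 across and the 17 down share only 9, so R2C1 = 9.
R2C2 = 16 − 9 = 7 completes the 16 across.
R1C1 = 17 − 9 = 8 completes the 17 down.
R1C2 = 11 − 8 = 3 completes the 11 across.

9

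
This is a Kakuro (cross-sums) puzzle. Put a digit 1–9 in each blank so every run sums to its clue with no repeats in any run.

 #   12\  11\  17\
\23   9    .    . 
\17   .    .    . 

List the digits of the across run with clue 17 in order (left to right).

3 5 9

23 in 3 cells must be {6,8,9}; 17 in 2 cells must be {8,9}.
Given what's placed, R1C3 must be 8 to fit the 23 across and 17 down.
R2C1 = 12 − 9 = 3 completes the 12 down.
R2C3 = 17 − 8 = 9 completes the 17 down.
R1C2 = 23 − 17 = 6 completes the 23 across.
R2C2 = 17 − 12 = 5 completes the 17 across.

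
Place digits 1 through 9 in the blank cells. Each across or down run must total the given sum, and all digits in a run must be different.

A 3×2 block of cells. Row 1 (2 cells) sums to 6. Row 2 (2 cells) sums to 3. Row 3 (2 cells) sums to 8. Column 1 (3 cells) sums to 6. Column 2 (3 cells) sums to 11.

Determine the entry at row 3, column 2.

5

3 in 2 cells must be {1,2}; 6 in 3 cells must be {1,2,3}.
Nothing is forced directly, so branch on (1,1), whose candidates are 1 or 2. If (1,1) = 1: that forces (1,2) = 5, (2,1) = 2, after which (2,2) would have to be in {1} for the 3 across but in {2,4} for the 11 down — contradiction. So (1,1) = 2.
(1,2) = 6 − 2 = 4 completes the 6 across.
Given what's placed, (2,1) must be 1 to fit the 3 across and 6 down.
(2,2) = 3 − 1 = 2 completes the 3 across.
(3,1) = 6 − 3 = 3 completes the 6 down.
(3,2) = 8 − 3 = 5 completes the 8 across.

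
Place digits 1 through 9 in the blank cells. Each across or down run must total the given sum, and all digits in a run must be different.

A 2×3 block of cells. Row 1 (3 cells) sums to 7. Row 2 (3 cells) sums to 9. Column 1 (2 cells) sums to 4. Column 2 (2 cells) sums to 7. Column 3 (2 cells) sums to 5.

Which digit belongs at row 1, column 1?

1

7 in 3 cells must be {1,2,4}; 4 in 2 cells must be {1,3}.
The 7 across and the 4 down share only 1, so (1,1) = 1.
(2,1) = 4 − 1 = 3 completes the 4 down.
Nothing is forced directly, so branch on (1,2), whose candidates are 2 or 4. If (1,2) = 4: that forces (1,3) = 2, after which (2,2) would have to be in {1,2,4,5} for the 9 across but in {3} for the 7 down — contradiction. So (1,2) = 2.
(1,3) = 7 − 3 = 4 completes the 7 across.
(2,2) = 7 − 2 = 5 completes the 7 down.
(2,3) = 9 − 8 = 1 completes the 9 across.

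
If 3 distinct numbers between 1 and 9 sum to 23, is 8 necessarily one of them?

Yes

The only way to make 23 from 3 distinct digits is {6,8,9}, which contains 8.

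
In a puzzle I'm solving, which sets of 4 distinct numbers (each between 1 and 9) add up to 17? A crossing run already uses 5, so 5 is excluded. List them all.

{1,2,6,8}; {1,3,4,9}; {1,3,6,7}; {2,3,4,8}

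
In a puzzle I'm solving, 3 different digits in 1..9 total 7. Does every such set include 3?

The only way to make 7 from 3 distinct digits is {1,2,4}, which does not contain 3.

No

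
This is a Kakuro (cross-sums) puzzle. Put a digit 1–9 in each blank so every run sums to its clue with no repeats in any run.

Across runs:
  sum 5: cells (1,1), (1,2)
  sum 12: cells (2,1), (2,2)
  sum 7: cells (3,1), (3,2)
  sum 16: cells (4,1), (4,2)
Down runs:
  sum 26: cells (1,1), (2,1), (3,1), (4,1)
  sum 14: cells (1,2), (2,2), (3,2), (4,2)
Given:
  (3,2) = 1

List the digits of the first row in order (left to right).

16 in 2 cells must be {7,9}.
(3,1) = 7 − 1 = 6 completes the 7 across.
(4,2) = 7: the only remaining digit allowed by both the 16 across and the 14 down.
(2,2) = 4: the only remaining digit allowed by both the 12 across and the 14 down.
(4,1) = 16 − 7 = 9 completes the 16 across.
(1,2) = 14 − 12 = 2 completes the 14 down.
(2,1) = 12 − 4 = 8 completes the 12 across.
(1,1) = 5 − 2 = 3 completes the 5 across.

3 2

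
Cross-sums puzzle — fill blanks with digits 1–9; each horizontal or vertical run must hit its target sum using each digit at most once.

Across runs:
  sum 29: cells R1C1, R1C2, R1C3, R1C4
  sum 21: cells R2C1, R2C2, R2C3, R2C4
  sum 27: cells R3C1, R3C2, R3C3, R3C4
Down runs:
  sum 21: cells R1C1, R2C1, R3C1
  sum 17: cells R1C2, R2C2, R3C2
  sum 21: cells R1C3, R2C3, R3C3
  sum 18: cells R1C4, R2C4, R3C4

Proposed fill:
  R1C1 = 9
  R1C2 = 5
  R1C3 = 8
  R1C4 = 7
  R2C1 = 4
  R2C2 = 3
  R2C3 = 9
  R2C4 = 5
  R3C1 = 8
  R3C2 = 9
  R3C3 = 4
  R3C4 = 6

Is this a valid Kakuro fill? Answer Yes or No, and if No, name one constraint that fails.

Yes

Across: 9+5+8+7=29; 4+3+9+5=21; 8+9+4+6=27. Down: 9+4+8=21; 5+3+9=17; 8+9+4=21; 7+5+6=18. No digit repeats within any run.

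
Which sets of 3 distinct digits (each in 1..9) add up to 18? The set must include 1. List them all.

3 distinct digits from 1–9 sum between 6 and 24.
Keeping only sets containing 1.
Only one set works: {1,8,9}.

{1,8,9}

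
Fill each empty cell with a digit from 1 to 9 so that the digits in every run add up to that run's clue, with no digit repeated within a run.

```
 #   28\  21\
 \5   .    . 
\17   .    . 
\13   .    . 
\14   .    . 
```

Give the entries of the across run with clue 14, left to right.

17 in 2 cells must be {8,9}.
Only 4 fits R1C1 under both its across sum 5 and down sum 28.
R1C2 = 5 − 4 = 1 completes the 5 across.
Nothing is forced directly, so branch on R2C1, whose candidates are 8 or 9. If R2C1 = 9: that forces R2C2 = 8, R4C1 = 8, after which R4C2 would have to be in {6} for the 14 across but in {3,5,7,9} for the 21 down — contradiction. So R2C1 = 8.
R2C2 = 17 − 8 = 9 completes the 17 across.
R4C1 = 9: the only remaining digit allowed by both the 14 across and the 28 down.
R4C2 = 14 − 9 = 5 completes the 14 across.

9 5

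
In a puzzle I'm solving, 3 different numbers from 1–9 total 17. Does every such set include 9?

Counterexample: {2,7,8} sums to 17 without using 9.

No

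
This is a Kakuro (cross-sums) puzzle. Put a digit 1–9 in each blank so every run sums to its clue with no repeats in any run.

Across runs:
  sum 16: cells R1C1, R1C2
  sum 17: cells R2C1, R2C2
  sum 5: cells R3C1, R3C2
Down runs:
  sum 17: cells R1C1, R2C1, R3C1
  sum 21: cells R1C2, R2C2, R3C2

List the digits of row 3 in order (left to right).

1 4

16 in 2 cells must be {7,9}; 17 in 2 cells must be {8,9}.
The 5 across and the 21 down share only 4, so R3C2 = 4.
Given what's placed, R1C2 must be 9 to fit the 16 across and 21 down.
R2C2 = 21 − 13 = 8 completes the 21 down.
R3C1 = 5 − 4 = 1 completes the 5 across.
R1C1 = 16 − 9 = 7 completes the 16 across.
R2C1 = 17 − 8 = 9 completes the 17 across.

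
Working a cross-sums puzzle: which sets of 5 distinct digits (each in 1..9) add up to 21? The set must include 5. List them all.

{1,2,4,5,9}; {1,2,5,6,7}; {1,3,4,5,8}; {2,3,4,5,7}

5 distinct digits from 1–9 sum between 15 and 35.
Keeping only sets containing 5.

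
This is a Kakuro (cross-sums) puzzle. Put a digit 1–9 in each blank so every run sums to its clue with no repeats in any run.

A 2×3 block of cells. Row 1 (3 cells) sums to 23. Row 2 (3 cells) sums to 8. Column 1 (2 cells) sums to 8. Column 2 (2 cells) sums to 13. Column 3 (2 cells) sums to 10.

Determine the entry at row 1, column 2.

8

23 in 3 cells must be {6,8,9}.
The 23 across and the 8 down share only 6, so (1,1) = 6.
(2,1) = 8 − 6 = 2 completes the 8 down.
Given what's placed, (2,2) must be 5 to fit the 8 across and 13 down.
(2,3) = 8 − 7 = 1 completes the 8 across.
(1,2) = 13 − 5 = 8 completes the 13 down.
(1,3) = 23 − 14 = 9 completes the 23 across.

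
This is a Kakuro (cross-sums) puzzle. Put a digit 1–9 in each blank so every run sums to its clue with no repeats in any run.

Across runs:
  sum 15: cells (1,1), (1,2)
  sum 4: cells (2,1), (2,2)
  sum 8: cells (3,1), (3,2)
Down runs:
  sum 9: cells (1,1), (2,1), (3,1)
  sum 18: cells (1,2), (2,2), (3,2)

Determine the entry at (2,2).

3

4 in 2 cells must be {1,3}.
The 15 across and the 9 down share only 6, so (1,1) = 6.
(1,2) = 15 − 6 = 9 completes the 15 across.
Given what's placed, (2,1) must be 1 to fit the 4 across and 9 down.
(2,2) = 4 − 1 = 3 completes the 4 across.
(3,1) = 9 − 7 = 2 completes the 9 down.
(3,2) = 8 − 2 = 6 completes the 8 across.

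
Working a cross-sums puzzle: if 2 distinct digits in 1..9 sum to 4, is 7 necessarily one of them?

The only way to make 4 from 2 distinct digits is {1,3}, which does not contain 7.

No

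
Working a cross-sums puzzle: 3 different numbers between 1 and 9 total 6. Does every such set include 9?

No

The only way to make 6 from 3 distinct digits is {1,2,3}, which does not contain 9.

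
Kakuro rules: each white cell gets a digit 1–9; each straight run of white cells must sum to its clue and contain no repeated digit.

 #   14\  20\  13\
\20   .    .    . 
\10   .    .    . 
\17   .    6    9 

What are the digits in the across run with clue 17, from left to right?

Given what's placed, R1C3 must be 3 to fit the 20 across and 13 down.
Given what's placed, R2C2 must be 5 to fit the 10 across and 20 down.
R2C3 = 13 − 12 = 1 completes the 13 down.
R3C1 = 17 − 15 = 2 completes the 17 across.
R1C2 = 20 − 11 = 9 completes the 20 down.
R2C1 = 10 − 6 = 4 completes the 10 across.
R1C1 = 20 − 12 = 8 completes the 20 across.

2, 6, 9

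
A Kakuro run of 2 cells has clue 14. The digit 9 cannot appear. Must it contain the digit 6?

Yes

The only way to make 14 from 2 distinct digits under that restriction is {6,8}, which contains 6.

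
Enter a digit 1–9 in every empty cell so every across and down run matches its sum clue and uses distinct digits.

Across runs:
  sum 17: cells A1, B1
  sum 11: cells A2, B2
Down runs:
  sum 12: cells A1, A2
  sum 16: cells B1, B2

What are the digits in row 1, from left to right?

17 in 2 cells must be {8,9}; 16 in 2 cells must be {7,9}.
The 17 across and the 16 down share only 9, so B1 = 9.
B2 = 16 − 9 = 7 completes the 16 down.
A1 = 17 − 9 = 8 completes the 17 across.
A2 = 11 − 7 = 4 completes the 11 across.

8 9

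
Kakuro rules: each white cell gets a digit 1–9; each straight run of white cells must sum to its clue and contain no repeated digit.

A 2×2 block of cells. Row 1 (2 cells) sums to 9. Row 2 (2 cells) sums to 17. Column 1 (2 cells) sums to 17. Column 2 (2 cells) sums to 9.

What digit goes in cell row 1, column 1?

17 in 2 cells must be {8,9}.
The 9 across and the 17 down share only 8, so (1,1) = 8.
(1,2) = 9 − 8 = 1 completes the 9 across.
(2,1) = 17 − 8 = 9 completes the 17 down.
(2,2) = 17 − 9 = 8 completes the 17 across.

8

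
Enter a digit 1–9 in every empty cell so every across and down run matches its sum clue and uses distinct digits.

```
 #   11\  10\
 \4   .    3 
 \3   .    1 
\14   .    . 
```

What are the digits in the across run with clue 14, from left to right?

4 in 2 cells must be {1,3}; 3 in 2 cells must be {1,2}.
R1C1 = 4 − 3 = 1 completes the 4 across.
R2C1 = 3 − 1 = 2 completes the 3 across.
R3C1 = 11 − 3 = 8 completes the 11 down.
R3C2 = 14 − 8 = 6 completes the 14 across.

8 6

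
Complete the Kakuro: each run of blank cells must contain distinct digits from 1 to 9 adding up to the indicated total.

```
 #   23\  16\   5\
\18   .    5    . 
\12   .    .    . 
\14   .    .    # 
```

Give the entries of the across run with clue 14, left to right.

6 8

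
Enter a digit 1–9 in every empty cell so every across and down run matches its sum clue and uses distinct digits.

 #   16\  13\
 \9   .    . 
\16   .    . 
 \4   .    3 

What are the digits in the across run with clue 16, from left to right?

16 in 2 cells must be {7,9}; 4 in 2 cells must be {1,3}.
R2C2 = 9: the only remaining digit allowed by both the 16 across and the 13 down.
R3C1 = 4 − 3 = 1 completes the 4 across.
R1C2 = 13 − 12 = 1 completes the 13 down.
R2C1 = 16 − 9 = 7 completes the 16 across.
R1C1 = 9 − 1 = 8 completes the 9 across.

7 9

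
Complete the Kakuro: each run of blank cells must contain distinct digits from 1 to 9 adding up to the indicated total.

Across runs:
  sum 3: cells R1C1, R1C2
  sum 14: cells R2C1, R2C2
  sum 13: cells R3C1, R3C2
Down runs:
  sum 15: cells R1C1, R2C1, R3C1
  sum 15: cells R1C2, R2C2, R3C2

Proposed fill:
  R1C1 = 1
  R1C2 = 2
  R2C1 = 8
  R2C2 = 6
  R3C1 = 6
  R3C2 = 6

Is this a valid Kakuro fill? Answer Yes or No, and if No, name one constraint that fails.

No — the down run R1C2–R3C2 sums to 14, not 15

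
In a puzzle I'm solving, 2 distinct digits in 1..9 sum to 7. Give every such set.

2 distinct digits from 1–9 sum between 3 and 17.

{1,6}; {2,5}; {3,4}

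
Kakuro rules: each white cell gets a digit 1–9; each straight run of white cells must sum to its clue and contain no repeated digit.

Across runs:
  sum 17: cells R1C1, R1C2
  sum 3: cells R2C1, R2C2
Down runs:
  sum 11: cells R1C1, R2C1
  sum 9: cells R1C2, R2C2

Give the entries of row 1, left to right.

9, 8

17 in 2 cells must be {8,9}; 3 in 2 cells must be {1,2}.
The 17 across and the 9 down share only 8, so R1C2 = 8.
The 3 across and the 11 down share only 2, so R2C1 = 2.
R2C2 = 3 − 2 = 1 completes the 3 across.
R1C1 = 17 − 8 = 9 completes the 17 across.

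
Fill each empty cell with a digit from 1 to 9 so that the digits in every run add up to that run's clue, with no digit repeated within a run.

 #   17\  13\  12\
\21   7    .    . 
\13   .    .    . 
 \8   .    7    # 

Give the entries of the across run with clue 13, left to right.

9 1 3

R1C2 = 5: the only remaining digit allowed by both the 21 across and the 13 down.
R1C3 = 21 − 12 = 9 completes the 21 across.
R2C2 = 13 − 12 = 1 completes the 13 down.
R2C3 = 12 − 9 = 3 completes the 12 down.
R3C1 = 8 − 7 = 1 completes the 8 across.
R2C1 = 13 − 4 = 9 completes the 13 across.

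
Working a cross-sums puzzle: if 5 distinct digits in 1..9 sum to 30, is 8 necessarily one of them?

No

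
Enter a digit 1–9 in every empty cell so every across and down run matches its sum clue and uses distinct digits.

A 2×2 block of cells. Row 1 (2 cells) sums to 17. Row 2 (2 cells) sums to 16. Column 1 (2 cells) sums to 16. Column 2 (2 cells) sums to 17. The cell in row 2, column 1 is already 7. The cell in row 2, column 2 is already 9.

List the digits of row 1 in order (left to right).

17 in 2 cells must be {8,9}; 16 in 2 cells must be {7,9}.
(1,1) = 16 − 7 = 9 completes the 16 down.
(1,2) = 17 − 9 = 8 completes the 17 across.

9 8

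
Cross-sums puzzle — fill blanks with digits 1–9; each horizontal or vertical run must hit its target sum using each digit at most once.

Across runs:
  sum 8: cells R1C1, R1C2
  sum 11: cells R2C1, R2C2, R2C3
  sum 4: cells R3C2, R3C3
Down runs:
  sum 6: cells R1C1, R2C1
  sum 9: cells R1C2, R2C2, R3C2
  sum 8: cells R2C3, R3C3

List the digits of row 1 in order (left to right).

4 in 2 cells must be {1,3}.
Nothing is forced directly, so branch on R3C2, whose candidates are 1 or 3. If R3C2 = 3: that forces R3C3 = 1, R2C3 = 7, R2C1 = 1, after which R2C2 would have to be in {3} for the 11 across but in {1,2,4,5} for the 9 down — contradiction. So R3C2 = 1.
R3C3 = 4 − 1 = 3 completes the 4 across.
R2C3 = 8 − 3 = 5 completes the 8 down.
R2C2 = 2: the only remaining digit allowed by both the 11 across and the 9 down.
R1C2 = 9 − 3 = 6 completes the 9 down.
R2C1 = 11 − 7 = 4 completes the 11 across.
R1C1 = 8 − 6 = 2 completes the 8 across.

2 6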